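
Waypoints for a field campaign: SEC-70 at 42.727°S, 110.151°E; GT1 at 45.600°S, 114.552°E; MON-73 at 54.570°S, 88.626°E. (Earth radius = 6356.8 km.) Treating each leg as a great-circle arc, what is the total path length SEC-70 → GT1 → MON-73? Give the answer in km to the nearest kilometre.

2553 km

SEC-70→GT1: c = 0.074481 rad, d = 473.46 km
GT1→MON-73: c = 0.327187 rad, d = 2079.86 km
Total = 473.46 + 2079.86 = 2553.32 km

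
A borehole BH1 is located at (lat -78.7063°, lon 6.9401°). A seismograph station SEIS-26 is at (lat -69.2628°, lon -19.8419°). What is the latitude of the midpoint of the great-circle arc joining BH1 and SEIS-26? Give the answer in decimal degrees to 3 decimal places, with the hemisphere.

74.364°S

Bx = cos φ₂ cos Δλ = 0.316099,  By = cos φ₂ sin Δλ = -0.159548
φₘ = atan2(sin φ₁ + sin φ₂, √((cos φ₁ + Bx)² + By²)) = -74.36371°
λₘ = λ₁ + atan2(By, cos φ₁ + Bx) = -10.36987°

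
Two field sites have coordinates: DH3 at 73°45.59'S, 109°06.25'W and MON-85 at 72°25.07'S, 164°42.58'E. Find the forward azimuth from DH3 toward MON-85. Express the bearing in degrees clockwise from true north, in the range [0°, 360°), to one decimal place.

230.6°

DH3: φ = -73.75983°, λ = -109.10417°
MON-85: φ = -72.41783°, λ = +164.70967°
Δλ = -86.1862°
y = sin Δλ · cos φ₂ = -0.301404
x = cos φ₁ sin φ₂ − sin φ₁ cos φ₂ cos Δλ = -0.247309
θ = atan2(y, x) = -129.3697° → 230.6303° (mod 360°)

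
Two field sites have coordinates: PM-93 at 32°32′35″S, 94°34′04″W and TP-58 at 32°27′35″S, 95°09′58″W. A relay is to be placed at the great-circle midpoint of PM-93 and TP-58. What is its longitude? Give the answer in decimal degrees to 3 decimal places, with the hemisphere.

94.867°W

PM-93: φ = -32.54306°, λ = -94.56778°
TP-58: φ = -32.45972°, λ = -95.16611°
Bx = cos φ₂ cos Δλ = 0.843723,  By = cos φ₂ sin Δλ = -0.008811
φₘ = atan2(sin φ₁ + sin φ₂, √((cos φ₁ + Bx)² + By²)) = -32.50174°
λₘ = λ₁ + atan2(By, cos φ₁ + Bx) = -94.86708°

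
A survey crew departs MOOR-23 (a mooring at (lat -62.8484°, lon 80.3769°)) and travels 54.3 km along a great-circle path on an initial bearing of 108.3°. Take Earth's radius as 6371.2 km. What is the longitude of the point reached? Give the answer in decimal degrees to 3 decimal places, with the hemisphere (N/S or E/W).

81.398°E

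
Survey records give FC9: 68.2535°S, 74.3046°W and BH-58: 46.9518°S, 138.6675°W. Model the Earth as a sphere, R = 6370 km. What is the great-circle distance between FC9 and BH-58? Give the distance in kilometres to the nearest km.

4223 km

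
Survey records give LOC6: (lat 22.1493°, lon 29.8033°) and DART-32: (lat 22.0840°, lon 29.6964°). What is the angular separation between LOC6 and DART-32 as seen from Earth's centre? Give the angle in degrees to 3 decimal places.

Δφ = -0.0653°,  Δλ = -0.1069°
a = sin²(Δφ/2) + cos φ₁ cos φ₂ sin²(Δλ/2) = 0.000001
c = 2·arcsin(√a) = 0.002070 rad = 0.1186°

0.119°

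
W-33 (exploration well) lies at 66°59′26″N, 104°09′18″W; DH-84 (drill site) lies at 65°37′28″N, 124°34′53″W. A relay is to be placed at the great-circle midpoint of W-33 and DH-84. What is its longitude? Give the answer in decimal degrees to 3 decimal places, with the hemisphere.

114.649°W

W-33: φ = +66.99056°, λ = -104.15500°
DH-84: φ = +65.62444°, λ = -124.58139°
Bx = cos φ₂ cos Δλ = 0.386765,  By = cos φ₂ sin Δλ = -0.144039
φₘ = atan2(sin φ₁ + sin φ₂, √((cos φ₁ + Bx)² + By²)) = 66.64216°
λₘ = λ₁ + atan2(By, cos φ₁ + Bx) = -114.64865°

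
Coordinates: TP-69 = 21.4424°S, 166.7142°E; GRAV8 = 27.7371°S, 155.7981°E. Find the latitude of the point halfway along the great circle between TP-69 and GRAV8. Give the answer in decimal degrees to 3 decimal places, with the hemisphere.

Bx = cos φ₂ cos Δλ = 0.869077,  By = cos φ₂ sin Δλ = -0.167611
φₘ = atan2(sin φ₁ + sin φ₂, √((cos φ₁ + Bx)² + By²)) = -24.68835°
λₘ = λ₁ + atan2(By, cos φ₁ + Bx) = 161.39391°

24.688°S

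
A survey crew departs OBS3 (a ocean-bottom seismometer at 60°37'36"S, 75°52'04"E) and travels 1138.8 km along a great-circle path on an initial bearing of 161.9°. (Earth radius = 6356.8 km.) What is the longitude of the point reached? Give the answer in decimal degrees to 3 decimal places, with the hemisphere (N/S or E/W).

OBS3: φ = -60.62667°, λ = +75.86778°
δ = d/R = 1138.8/6356.8 = 0.179147 rad
φ₂ = arcsin(sin φ₁ cos δ + cos φ₁ sin δ cos θ)
   = arcsin(-0.87144·0.98400 + 0.49050·0.17819·-0.95052) = -70.14794°
λ₂ = λ₁ + atan2(sin θ sin δ cos φ₁, cos δ − sin φ₁ sin φ₂) = 85.24985°

85.250°E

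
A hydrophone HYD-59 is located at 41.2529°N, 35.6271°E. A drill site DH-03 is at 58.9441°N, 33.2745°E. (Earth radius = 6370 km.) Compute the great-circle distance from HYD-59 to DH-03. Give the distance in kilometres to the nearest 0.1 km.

1973.7 km

Δφ = 17.6912°,  Δλ = -2.3526°
a = sin²(Δφ/2) + cos φ₁ cos φ₂ sin²(Δλ/2) = 0.023809
c = 2·arcsin(√a) = 0.309844 rad = 17.7527°
d = R·c = 6370 × 0.309844 = 1973.7 km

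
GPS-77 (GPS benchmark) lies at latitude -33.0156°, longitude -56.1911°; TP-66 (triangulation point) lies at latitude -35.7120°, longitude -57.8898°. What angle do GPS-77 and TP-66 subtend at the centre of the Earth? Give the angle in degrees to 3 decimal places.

Δφ = -2.6964°,  Δλ = -1.6987°
a = sin²(Δφ/2) + cos φ₁ cos φ₂ sin²(Δλ/2) = 0.000703
c = 2·arcsin(√a) = 0.053042 rad = 3.0391°

3.039°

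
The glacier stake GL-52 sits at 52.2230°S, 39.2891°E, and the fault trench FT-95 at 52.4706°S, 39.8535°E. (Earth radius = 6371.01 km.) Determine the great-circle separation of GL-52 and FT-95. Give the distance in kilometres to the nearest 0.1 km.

Δφ = -0.2476°,  Δλ = 0.5644°
a = sin²(Δφ/2) + cos φ₁ cos φ₂ sin²(Δλ/2) = 0.000014
c = 2·arcsin(√a) = 0.007408 rad = 0.4245°
d = R·c = 6371.01 × 0.007408 = 47.2 km

47.2 km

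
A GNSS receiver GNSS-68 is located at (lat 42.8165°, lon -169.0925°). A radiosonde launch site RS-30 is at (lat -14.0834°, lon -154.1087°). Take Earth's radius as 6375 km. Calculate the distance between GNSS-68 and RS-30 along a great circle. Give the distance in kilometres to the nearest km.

Δφ = -56.8999°,  Δλ = 14.9838°
a = sin²(Δφ/2) + cos φ₁ cos φ₂ sin²(Δλ/2) = 0.239044
c = 2·arcsin(√a) = 1.021705 rad = 58.5394°
d = R·c = 6375 × 1.021705 = 6513.4 km

6513 km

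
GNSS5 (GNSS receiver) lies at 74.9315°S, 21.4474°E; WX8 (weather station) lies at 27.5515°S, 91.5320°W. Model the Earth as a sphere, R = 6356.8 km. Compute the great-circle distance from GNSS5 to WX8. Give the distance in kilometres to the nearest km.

7667 km

Δφ = 47.3800°,  Δλ = -112.9794°
a = sin²(Δφ/2) + cos φ₁ cos φ₂ sin²(Δλ/2) = 0.321671
c = 2·arcsin(√a) = 1.206109 rad = 69.1049°
d = R·c = 6356.8 × 1.206109 = 7667.0 km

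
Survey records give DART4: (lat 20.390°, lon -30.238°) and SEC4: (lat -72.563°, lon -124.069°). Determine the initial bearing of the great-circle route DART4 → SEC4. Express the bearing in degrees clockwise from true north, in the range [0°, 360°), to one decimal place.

198.6°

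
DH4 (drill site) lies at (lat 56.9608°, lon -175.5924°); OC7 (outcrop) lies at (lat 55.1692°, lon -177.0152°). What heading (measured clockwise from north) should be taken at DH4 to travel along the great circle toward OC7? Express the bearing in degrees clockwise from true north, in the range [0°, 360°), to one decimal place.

204.5°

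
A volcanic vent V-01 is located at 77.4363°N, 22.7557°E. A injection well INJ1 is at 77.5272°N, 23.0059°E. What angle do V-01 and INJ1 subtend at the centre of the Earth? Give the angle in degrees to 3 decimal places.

Δφ = 0.0909°,  Δλ = 0.2502°
a = sin²(Δφ/2) + cos φ₁ cos φ₂ sin²(Δλ/2) = 0.000001
c = 2·arcsin(√a) = 0.001847 rad = 0.1058°

0.106°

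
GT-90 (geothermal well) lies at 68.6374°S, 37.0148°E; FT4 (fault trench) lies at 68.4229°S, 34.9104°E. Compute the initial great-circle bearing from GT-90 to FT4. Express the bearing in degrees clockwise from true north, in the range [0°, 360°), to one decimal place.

284.6°

Δλ = -2.1044°
y = sin Δλ · cos φ₂ = -0.013504
x = cos φ₁ sin φ₂ − sin φ₁ cos φ₂ cos Δλ = 0.003513
θ = atan2(y, x) = -75.4191° → 284.5809° (mod 360°)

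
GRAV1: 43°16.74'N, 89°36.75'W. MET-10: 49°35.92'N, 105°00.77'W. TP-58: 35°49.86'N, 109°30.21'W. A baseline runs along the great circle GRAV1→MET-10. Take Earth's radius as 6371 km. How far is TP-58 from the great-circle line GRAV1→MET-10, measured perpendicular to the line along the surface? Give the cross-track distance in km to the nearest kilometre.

1549 km

GRAV1: φ = +43.27900°, λ = -89.61250°
MET-10: φ = +49.59867°, λ = -105.01283°
TP-58: φ = +35.83100°, λ = -109.50350°
δ₁₃ = central angle GRAV1→TP-58 = 0.296551 rad  (haversine)
θ₁₃ = bearing GRAV1→TP-58 = 250.724°,  θ₁₂ = bearing GRAV1→MET-10 = 306.212°
dₓₜ = R·arcsin(sin δ₁₃ · sin(θ₁₃ − θ₁₂)) = 6371·arcsin(0.29222·sin(-55.488°)) = -1549.330 km
|dₓₜ| = 1549.330 km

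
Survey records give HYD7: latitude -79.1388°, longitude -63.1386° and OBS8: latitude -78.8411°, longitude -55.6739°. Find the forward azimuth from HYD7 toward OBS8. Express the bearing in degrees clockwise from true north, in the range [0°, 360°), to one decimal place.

Δλ = 7.4647°
y = sin Δλ · cos φ₂ = 0.025143
x = cos φ₁ sin φ₂ − sin φ₁ cos φ₂ cos Δλ = 0.003585
θ = atan2(y, x) = 81.8850° → 81.8850° (mod 360°)

81.9°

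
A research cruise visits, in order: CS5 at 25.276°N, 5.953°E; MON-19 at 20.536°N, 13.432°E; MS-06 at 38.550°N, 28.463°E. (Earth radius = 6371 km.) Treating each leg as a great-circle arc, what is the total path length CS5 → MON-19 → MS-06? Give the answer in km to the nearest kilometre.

CS5→MON-19: c = 0.145897 rad, d = 929.51 km
MON-19→MS-06: c = 0.387323 rad, d = 2467.63 km
Total = 929.51 + 2467.63 = 3397.14 km

3397 km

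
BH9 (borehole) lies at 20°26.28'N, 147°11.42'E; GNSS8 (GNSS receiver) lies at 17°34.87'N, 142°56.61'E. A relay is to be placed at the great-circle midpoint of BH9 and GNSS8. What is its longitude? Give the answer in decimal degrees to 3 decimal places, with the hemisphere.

145.049°E

BH9: φ = +20.43800°, λ = +147.19033°
GNSS8: φ = +17.58117°, λ = +142.94350°
Bx = cos φ₂ cos Δλ = 0.950673,  By = cos φ₂ sin Δλ = -0.070594
φₘ = atan2(sin φ₁ + sin φ₂, √((cos φ₁ + Bx)² + By²)) = 19.02171°
λₘ = λ₁ + atan2(By, cos φ₁ + Bx) = 145.04867°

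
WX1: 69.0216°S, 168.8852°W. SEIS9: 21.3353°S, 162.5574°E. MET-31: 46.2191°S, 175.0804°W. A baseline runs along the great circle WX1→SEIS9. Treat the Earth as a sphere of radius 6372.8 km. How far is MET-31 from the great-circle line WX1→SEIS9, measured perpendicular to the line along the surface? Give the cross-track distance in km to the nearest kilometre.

δ₁₃ = central angle WX1→MET-31 = 0.401695 rad  (haversine)
θ₁₃ = bearing WX1→MET-31 = 348.990°,  θ₁₂ = bearing WX1→SEIS9 = 324.904°
dₓₜ = R·arcsin(sin δ₁₃ · sin(θ₁₃ − θ₁₂)) = 6372.8·arcsin(0.39098·sin(24.086°)) = 1021.232 km
|dₓₜ| = 1021.232 km

1021 km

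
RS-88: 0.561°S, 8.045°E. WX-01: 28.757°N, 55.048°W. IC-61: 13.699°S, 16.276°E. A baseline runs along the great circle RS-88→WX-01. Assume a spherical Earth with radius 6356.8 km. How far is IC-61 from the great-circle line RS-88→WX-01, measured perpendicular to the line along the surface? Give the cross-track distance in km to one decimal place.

δ₁₃ = central angle RS-88→IC-61 = 0.269824 rad  (haversine)
θ₁₃ = bearing RS-88→IC-61 = 148.547°,  θ₁₂ = bearing RS-88→WX-01 = 301.813°
dₓₜ = R·arcsin(sin δ₁₃ · sin(θ₁₃ − θ₁₂)) = 6356.8·arcsin(0.26656·sin(-153.266°)) = -764.099 km
|dₓₜ| = 764.099 km

764.1 km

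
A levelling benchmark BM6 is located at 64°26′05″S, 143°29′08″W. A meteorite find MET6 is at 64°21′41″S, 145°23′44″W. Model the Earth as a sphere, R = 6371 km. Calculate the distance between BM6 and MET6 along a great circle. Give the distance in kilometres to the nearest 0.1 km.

92.1 km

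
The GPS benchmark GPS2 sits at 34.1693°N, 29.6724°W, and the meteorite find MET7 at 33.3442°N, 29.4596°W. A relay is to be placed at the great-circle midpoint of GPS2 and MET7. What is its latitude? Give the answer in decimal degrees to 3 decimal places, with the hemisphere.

Bx = cos φ₂ cos Δλ = 0.835378,  By = cos φ₂ sin Δλ = 0.003103
φₘ = atan2(sin φ₁ + sin φ₂, √((cos φ₁ + Bx)² + By²)) = 33.75680°
λₘ = λ₁ + atan2(By, cos φ₁ + Bx) = -29.56549°

33.757°N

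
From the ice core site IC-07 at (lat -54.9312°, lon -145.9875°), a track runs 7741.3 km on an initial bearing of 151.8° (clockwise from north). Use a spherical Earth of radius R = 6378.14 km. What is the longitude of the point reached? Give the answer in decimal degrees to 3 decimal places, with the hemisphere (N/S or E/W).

8.975°W

δ = d/R = 7741.3/6378.14 = 1.213724 rad
φ₂ = arcsin(sin φ₁ cos δ + cos φ₁ sin δ cos θ)
   = arcsin(-0.81846·0.34953 + 0.57456·0.93692·-0.88130) = -49.50846°
λ₂ = λ₁ + atan2(sin θ sin δ cos φ₁, cos δ − sin φ₁ sin φ₂) = -8.97523°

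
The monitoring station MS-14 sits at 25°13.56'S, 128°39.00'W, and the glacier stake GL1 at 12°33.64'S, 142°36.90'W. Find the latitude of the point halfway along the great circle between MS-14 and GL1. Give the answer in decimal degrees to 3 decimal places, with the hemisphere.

MS-14: φ = -25.22600°, λ = -128.65000°
GL1: φ = -12.56067°, λ = -142.61500°
Bx = cos φ₂ cos Δλ = 0.947217,  By = cos φ₂ sin Δλ = -0.235553
φₘ = atan2(sin φ₁ + sin φ₂, √((cos φ₁ + Bx)² + By²)) = -19.02420°
λₘ = λ₁ + atan2(By, cos φ₁ + Bx) = -135.89903°

19.024°S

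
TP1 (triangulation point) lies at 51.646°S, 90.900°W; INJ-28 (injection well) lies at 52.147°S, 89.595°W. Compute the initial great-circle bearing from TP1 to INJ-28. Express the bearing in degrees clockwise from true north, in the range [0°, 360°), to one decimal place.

Δλ = 1.3050°
y = sin Δλ · cos φ₂ = 0.013975
x = cos φ₁ sin φ₂ − sin φ₁ cos φ₂ cos Δλ = -0.008869
θ = atan2(y, x) = 122.3994° → 122.3994° (mod 360°)

122.4°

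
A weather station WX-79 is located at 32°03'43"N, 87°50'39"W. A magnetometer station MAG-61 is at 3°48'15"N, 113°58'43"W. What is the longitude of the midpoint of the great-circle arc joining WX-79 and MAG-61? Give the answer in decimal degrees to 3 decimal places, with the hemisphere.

101.995°W

WX-79: φ = +32.06194°, λ = -87.84417°
MAG-61: φ = +3.80417°, λ = -113.97861°
Bx = cos φ₂ cos Δλ = 0.895785,  By = cos φ₂ sin Δλ = -0.439508
φₘ = atan2(sin φ₁ + sin φ₂, √((cos φ₁ + Bx)² + By²)) = 18.37504°
λₘ = λ₁ + atan2(By, cos φ₁ + Bx) = -101.99461°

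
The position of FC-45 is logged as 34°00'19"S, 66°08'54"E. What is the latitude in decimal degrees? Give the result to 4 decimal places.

34° + 0′/60 + 19″/3600 = 34 + 0.00000 + 0.00528 = 34.0053°

34.0053°S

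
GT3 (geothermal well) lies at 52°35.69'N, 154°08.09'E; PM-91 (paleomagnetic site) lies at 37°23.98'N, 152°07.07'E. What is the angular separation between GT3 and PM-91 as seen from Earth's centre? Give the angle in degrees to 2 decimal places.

GT3: φ = +52.59483°, λ = +154.13483°
PM-91: φ = +37.39967°, λ = +152.11783°
Δφ = -15.1952°,  Δλ = -2.0170°
a = sin²(Δφ/2) + cos φ₁ cos φ₂ sin²(Δλ/2) = 0.017630
c = 2·arcsin(√a) = 0.266344 rad = 15.2604°

15.26°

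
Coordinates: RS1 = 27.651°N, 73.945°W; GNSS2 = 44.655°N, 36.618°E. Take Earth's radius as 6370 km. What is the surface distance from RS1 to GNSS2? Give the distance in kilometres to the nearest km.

Δφ = 17.0040°,  Δλ = 110.5630°
a = sin²(Δφ/2) + cos φ₁ cos φ₂ sin²(Δλ/2) = 0.447571
c = 2·arcsin(√a) = 1.465745 rad = 83.9810°
d = R·c = 6370 × 1.465745 = 9336.8 km

9337 km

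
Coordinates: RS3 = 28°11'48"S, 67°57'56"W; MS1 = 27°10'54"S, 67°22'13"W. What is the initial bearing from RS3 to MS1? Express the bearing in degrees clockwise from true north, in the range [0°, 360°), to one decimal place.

RS3: φ = -28.19667°, λ = -67.96556°
MS1: φ = -27.18167°, λ = -67.37028°
Δλ = 0.5953°
y = sin Δλ · cos φ₂ = 0.009242
x = cos φ₁ sin φ₂ − sin φ₁ cos φ₂ cos Δλ = 0.017691
θ = atan2(y, x) = 27.5825° → 27.5825° (mod 360°)

27.6°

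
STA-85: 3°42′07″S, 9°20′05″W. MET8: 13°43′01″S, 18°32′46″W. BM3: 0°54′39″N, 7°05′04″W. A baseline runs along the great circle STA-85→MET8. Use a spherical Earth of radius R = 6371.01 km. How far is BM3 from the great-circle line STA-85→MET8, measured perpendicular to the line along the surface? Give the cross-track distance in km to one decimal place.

STA-85: φ = -3.70194°, λ = -9.33472°
MET8: φ = -13.71694°, λ = -18.54611°
BM3: φ = +0.91083°, λ = -7.08444°
δ₁₃ = central angle STA-85→BM3 = 0.089567 rad  (haversine)
θ₁₃ = bearing STA-85→BM3 = 26.035°,  θ₁₂ = bearing STA-85→MET8 = 221.672°
dₓₜ = R·arcsin(sin δ₁₃ · sin(θ₁₃ − θ₁₂)) = 6371.01·arcsin(0.08945·sin(-195.637°)) = 153.623 km
|dₓₜ| = 153.623 km

153.6 km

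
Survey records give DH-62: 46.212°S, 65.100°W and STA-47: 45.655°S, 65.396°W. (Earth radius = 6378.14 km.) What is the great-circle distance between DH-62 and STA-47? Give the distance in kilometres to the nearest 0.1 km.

66.1 km

Δφ = 0.5570°,  Δλ = -0.2960°
a = sin²(Δφ/2) + cos φ₁ cos φ₂ sin²(Δλ/2) = 0.000027
c = 2·arcsin(√a) = 0.010364 rad = 0.5938°
d = R·c = 6378.14 × 0.010364 = 66.1 km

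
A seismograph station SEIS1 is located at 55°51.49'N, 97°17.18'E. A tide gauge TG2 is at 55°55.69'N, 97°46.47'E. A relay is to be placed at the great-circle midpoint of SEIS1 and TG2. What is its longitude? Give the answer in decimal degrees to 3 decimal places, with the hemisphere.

97.530°E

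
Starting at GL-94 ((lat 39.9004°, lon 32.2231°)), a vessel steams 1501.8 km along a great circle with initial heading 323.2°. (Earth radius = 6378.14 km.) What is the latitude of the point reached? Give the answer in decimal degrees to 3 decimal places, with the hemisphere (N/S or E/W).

50.091°N

δ = d/R = 1501.8/6378.14 = 0.235460 rad
φ₂ = arcsin(sin φ₁ cos δ + cos φ₁ sin δ cos θ)
   = arcsin(0.64145·0.97241 + 0.76716·0.23329·0.80073) = 50.09092°
λ₂ = λ₁ + atan2(sin θ sin δ cos φ₁, cos δ − sin φ₁ sin φ₂) = 19.64211°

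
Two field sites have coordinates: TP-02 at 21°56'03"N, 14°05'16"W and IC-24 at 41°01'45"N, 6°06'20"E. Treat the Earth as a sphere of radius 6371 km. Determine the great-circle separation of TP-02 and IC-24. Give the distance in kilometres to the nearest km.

TP-02: φ = +21.93417°, λ = -14.08778°
IC-24: φ = +41.02917°, λ = +6.10556°
Δφ = 19.0950°,  Δλ = 20.1933°
a = sin²(Δφ/2) + cos φ₁ cos φ₂ sin²(Δλ/2) = 0.049018
c = 2·arcsin(√a) = 0.446498 rad = 25.5824°
d = R·c = 6371 × 0.446498 = 2844.6 km

2845 km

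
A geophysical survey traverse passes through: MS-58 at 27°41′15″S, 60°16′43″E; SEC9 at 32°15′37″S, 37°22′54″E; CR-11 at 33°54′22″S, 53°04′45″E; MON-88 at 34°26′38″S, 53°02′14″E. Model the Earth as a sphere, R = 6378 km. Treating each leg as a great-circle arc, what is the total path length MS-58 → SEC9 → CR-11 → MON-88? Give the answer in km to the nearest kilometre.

MS-58: φ = -27.68750°, λ = +60.27861°
SEC9: φ = -32.26028°, λ = +37.38167°
CR-11: φ = -33.90611°, λ = +53.07917°
MON-88: φ = -34.44389°, λ = +53.03722°
MS-58→SEC9: c = 0.354513 rad, d = 2261.08 km
SEC9→CR-11: c = 0.231115 rad, d = 1474.05 km
CR-11→MON-88: c = 0.009406 rad, d = 59.99 km
Total = 2261.08 + 1474.05 + 59.99 = 3795.12 km

3795 km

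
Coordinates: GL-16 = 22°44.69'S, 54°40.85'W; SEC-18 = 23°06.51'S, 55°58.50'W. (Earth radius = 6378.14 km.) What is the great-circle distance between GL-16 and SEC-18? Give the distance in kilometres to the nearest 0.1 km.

138.7 km

GL-16: φ = -22.74483°, λ = -54.68083°
SEC-18: φ = -23.10850°, λ = -55.97500°
Δφ = -0.3637°,  Δλ = -1.2942°
a = sin²(Δφ/2) + cos φ₁ cos φ₂ sin²(Δλ/2) = 0.000118
c = 2·arcsin(√a) = 0.021750 rad = 1.2462°
d = R·c = 6378.14 × 0.021750 = 138.7 km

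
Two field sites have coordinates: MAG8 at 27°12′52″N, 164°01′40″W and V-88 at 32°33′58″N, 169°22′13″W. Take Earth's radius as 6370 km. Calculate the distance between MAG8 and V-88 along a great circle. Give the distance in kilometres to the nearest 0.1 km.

MAG8: φ = +27.21444°, λ = -164.02778°
V-88: φ = +32.56611°, λ = -169.37028°
Δφ = 5.3517°,  Δλ = -5.3425°
a = sin²(Δφ/2) + cos φ₁ cos φ₂ sin²(Δλ/2) = 0.003807
c = 2·arcsin(√a) = 0.123487 rad = 7.0753°
d = R·c = 6370 × 0.123487 = 786.6 km

786.6 km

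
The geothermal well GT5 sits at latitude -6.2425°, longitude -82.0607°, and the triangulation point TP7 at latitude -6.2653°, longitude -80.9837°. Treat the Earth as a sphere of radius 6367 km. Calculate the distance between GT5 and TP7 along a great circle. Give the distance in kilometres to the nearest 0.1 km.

119.0 km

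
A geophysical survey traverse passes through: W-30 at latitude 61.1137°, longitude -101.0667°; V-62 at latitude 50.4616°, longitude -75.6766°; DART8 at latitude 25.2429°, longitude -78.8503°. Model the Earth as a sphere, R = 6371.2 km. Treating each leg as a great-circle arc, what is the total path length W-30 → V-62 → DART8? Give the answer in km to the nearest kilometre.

W-30→V-62: c = 0.307597 rad, d = 1959.76 km
V-62→DART8: c = 0.442218 rad, d = 2817.46 km
Total = 1959.76 + 2817.46 = 4777.22 km

4777 km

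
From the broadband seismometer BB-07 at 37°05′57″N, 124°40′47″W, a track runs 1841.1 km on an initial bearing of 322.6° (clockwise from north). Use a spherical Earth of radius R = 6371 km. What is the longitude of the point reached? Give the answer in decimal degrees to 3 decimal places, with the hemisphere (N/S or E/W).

140.090°W

BB-07: φ = +37.09917°, λ = -124.67972°
δ = d/R = 1841.1/6371 = 0.288981 rad
φ₂ = arcsin(sin φ₁ cos δ + cos φ₁ sin δ cos θ)
   = arcsin(0.60320·0.95853 + 0.79759·0.28498·0.79441) = 49.35420°
λ₂ = λ₁ + atan2(sin θ sin δ cos φ₁, cos δ − sin φ₁ sin φ₂) = -140.08970°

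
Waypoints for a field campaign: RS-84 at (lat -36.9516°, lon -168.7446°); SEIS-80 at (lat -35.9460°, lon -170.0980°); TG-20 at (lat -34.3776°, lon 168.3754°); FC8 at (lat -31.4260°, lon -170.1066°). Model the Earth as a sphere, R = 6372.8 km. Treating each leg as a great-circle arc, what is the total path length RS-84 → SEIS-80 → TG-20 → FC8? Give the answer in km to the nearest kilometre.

4158 km

RS-84→SEIS-80: c = 0.025866 rad, d = 164.84 km
SEIS-80→TG-20: c = 0.307745 rad, d = 1961.20 km
TG-20→FC8: c = 0.318879 rad, d = 2032.15 km
Total = 164.84 + 1961.20 + 2032.15 = 4158.19 km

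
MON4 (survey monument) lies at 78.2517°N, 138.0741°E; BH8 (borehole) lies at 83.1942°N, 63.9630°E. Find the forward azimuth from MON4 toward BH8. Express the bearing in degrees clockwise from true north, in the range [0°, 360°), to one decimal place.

Δλ = -74.1111°
y = sin Δλ · cos φ₂ = -0.113977
x = cos φ₁ sin φ₂ − sin φ₁ cos φ₂ cos Δλ = 0.170414
θ = atan2(y, x) = -33.7755° → 326.2245° (mod 360°)

326.2°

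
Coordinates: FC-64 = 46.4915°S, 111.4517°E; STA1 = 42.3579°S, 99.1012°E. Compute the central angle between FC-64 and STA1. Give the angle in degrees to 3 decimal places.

9.727°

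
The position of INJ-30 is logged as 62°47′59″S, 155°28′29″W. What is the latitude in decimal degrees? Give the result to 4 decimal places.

62.7997°S

62° + 47′/60 + 59″/3600 = 62 + 0.78333 + 0.01639 = 62.7997°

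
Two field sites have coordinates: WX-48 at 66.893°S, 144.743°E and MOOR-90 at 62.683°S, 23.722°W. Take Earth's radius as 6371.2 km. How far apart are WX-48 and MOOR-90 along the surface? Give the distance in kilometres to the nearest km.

Δφ = 4.2100°,  Δλ = -168.4650°
a = sin²(Δφ/2) + cos φ₁ cos φ₂ sin²(Δλ/2) = 0.179631
c = 2·arcsin(√a) = 0.875336 rad = 50.1531°
d = R·c = 6371.2 × 0.875336 = 5576.9 km

5577 km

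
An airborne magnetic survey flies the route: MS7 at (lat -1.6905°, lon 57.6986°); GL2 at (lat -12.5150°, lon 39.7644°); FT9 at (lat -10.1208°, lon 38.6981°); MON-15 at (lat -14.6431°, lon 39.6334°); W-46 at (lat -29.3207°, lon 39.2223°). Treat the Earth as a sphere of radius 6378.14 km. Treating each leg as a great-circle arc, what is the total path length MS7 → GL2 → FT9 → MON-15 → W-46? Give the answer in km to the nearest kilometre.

MS7→GL2: c = 0.363121 rad, d = 2316.03 km
GL2→FT9: c = 0.045597 rad, d = 290.82 km
FT9→MON-15: c = 0.080522 rad, d = 513.58 km
MON-15→W-46: c = 0.256258 rad, d = 1634.45 km
Total = 2316.03 + 290.82 + 513.58 + 1634.45 = 4754.89 km

4755 km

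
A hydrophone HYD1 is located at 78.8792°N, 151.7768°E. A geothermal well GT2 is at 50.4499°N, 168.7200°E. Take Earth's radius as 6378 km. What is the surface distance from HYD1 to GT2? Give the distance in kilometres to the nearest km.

3235 km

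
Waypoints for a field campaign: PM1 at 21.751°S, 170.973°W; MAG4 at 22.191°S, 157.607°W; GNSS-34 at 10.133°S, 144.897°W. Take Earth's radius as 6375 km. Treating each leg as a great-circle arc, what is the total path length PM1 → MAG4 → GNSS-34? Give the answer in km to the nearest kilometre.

3286 km

PM1→MAG4: c = 0.216405 rad, d = 1379.58 km
MAG4→GNSS-34: c = 0.299101 rad, d = 1906.77 km
Total = 1379.58 + 1906.77 = 3286.35 km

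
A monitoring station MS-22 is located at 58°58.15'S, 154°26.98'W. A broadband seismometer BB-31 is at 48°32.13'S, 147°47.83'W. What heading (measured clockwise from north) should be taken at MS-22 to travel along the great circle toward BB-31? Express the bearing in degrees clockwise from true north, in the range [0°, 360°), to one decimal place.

MS-22: φ = -58.96917°, λ = -154.44967°
BB-31: φ = -48.53550°, λ = -147.79717°
Δλ = 6.6525°
y = sin Δλ · cos φ₂ = 0.076709
x = cos φ₁ sin φ₂ − sin φ₁ cos φ₂ cos Δλ = 0.177277
θ = atan2(y, x) = 23.3985° → 23.3985° (mod 360°)

23.4°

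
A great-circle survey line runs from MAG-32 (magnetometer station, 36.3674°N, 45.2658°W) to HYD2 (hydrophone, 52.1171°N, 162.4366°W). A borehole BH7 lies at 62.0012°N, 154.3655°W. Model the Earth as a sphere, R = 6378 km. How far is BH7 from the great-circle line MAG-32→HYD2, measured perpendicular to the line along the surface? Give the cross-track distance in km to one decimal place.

542.8 km

δ₁₃ = central angle MAG-32→BH7 = 1.159425 rad  (haversine)
θ₁₃ = bearing MAG-32→BH7 = 331.054°,  θ₁₂ = bearing MAG-32→HYD2 = 325.733°
dₓₜ = R·arcsin(sin δ₁₃ · sin(θ₁₃ − θ₁₂)) = 6378·arcsin(0.91657·sin(5.321°)) = 542.798 km
|dₓₜ| = 542.798 km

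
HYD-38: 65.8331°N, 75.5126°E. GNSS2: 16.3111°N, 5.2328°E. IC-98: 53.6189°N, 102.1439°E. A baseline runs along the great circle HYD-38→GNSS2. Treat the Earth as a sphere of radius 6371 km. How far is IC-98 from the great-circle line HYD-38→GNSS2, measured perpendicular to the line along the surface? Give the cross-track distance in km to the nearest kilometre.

δ₁₃ = central angle HYD-38→IC-98 = 0.312392 rad  (haversine)
θ₁₃ = bearing HYD-38→IC-98 = 120.105°,  θ₁₂ = bearing HYD-38→GNSS2 = 258.703°
dₓₜ = R·arcsin(sin δ₁₃ · sin(θ₁₃ − θ₁₂)) = 6371·arcsin(0.30734·sin(-138.598°)) = -1304.008 km
|dₓₜ| = 1304.008 km

1304 km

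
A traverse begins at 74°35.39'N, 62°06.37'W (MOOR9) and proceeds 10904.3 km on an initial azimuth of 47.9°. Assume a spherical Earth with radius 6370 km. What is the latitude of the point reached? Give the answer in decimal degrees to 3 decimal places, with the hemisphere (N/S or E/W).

2.343°N

MOOR9: φ = +74.58983°, λ = -62.10617°
δ = d/R = 10904.3/6370 = 1.711821 rad
φ₂ = arcsin(sin φ₁ cos δ + cos φ₁ sin δ cos θ)
   = arcsin(0.96405·-0.14056 + 0.26573·0.99007·0.67043) = 2.34276°
λ₂ = λ₁ + atan2(sin θ sin δ cos φ₁, cos δ − sin φ₁ sin φ₂) = 70.56765°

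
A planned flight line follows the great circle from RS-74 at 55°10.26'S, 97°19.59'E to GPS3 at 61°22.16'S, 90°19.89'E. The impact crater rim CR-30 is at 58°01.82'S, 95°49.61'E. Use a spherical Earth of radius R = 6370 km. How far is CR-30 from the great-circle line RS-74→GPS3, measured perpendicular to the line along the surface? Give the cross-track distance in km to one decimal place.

70.3 km

RS-74: φ = -55.17100°, λ = +97.32650°
GPS3: φ = -61.36933°, λ = +90.33150°
CR-30: φ = -58.03033°, λ = +95.82683°
δ₁₃ = central angle RS-74→CR-30 = 0.051940 rad  (haversine)
θ₁₃ = bearing RS-74→CR-30 = 195.480°,  θ₁₂ = bearing RS-74→GPS3 = 207.753°
dₓₜ = R·arcsin(sin δ₁₃ · sin(θ₁₃ − θ₁₂)) = 6370·arcsin(0.05192·sin(-12.273°)) = -70.298 km
|dₓₜ| = 70.298 km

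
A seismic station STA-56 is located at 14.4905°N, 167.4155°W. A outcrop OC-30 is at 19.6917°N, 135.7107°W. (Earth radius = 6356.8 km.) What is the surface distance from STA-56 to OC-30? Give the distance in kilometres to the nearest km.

3406 km

Δφ = 5.2012°,  Δλ = 31.7048°
a = sin²(Δφ/2) + cos φ₁ cos φ₂ sin²(Δλ/2) = 0.070077
c = 2·arcsin(√a) = 0.535828 rad = 30.7007°
d = R·c = 6356.8 × 0.535828 = 3406.1 km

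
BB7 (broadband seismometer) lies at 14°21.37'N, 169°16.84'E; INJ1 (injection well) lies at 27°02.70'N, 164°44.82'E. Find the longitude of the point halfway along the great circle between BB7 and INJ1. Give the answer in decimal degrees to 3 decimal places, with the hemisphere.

167.109°E

BB7: φ = +14.35617°, λ = +169.28067°
INJ1: φ = +27.04500°, λ = +164.74700°
Bx = cos φ₂ cos Δλ = 0.887863,  By = cos φ₂ sin Δλ = -0.070401
φₘ = atan2(sin φ₁ + sin φ₂, √((cos φ₁ + Bx)² + By²)) = 20.71539°
λₘ = λ₁ + atan2(By, cos φ₁ + Bx) = 167.10912°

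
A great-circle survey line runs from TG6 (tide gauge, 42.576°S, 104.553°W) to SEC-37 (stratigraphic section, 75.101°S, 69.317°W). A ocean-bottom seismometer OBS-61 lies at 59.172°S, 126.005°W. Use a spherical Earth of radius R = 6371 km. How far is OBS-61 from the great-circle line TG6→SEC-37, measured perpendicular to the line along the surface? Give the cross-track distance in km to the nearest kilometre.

1672 km

δ₁₃ = central angle TG6→OBS-61 = 0.370352 rad  (haversine)
θ₁₃ = bearing TG6→OBS-61 = 211.186°,  θ₁₂ = bearing TG6→SEC-37 = 165.401°
dₓₜ = R·arcsin(sin δ₁₃ · sin(θ₁₃ − θ₁₂)) = 6371·arcsin(0.36194·sin(45.784°)) = 1671.839 km
|dₓₜ| = 1671.839 km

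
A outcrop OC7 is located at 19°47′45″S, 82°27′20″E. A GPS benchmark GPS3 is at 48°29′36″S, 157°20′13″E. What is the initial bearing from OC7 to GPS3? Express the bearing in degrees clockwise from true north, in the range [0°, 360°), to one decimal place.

OC7: φ = -19.79583°, λ = +82.45556°
GPS3: φ = -48.49333°, λ = +157.33694°
Δλ = 74.8814°
y = sin Δλ · cos φ₂ = 0.639770
x = cos φ₁ sin φ₂ − sin φ₁ cos φ₂ cos Δλ = -0.646086
θ = atan2(y, x) = 135.2815° → 135.2815° (mod 360°)

135.3°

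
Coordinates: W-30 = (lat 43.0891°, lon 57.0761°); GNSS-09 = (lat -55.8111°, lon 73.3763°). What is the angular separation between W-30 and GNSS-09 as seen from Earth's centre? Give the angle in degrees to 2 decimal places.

Δφ = -98.9002°,  Δλ = 16.3002°
a = sin²(Δφ/2) + cos φ₁ cos φ₂ sin²(Δλ/2) = 0.585604
c = 2·arcsin(√a) = 1.742853 rad = 99.8581°

99.86°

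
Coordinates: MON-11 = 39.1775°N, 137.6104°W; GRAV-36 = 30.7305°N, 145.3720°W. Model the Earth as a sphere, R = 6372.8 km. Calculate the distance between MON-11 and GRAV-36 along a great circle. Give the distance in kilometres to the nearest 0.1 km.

1175.1 km

Δφ = -8.4470°,  Δλ = -7.7616°
a = sin²(Δφ/2) + cos φ₁ cos φ₂ sin²(Δλ/2) = 0.008476
c = 2·arcsin(√a) = 0.184394 rad = 10.5650°
d = R·c = 6372.8 × 0.184394 = 1175.1 km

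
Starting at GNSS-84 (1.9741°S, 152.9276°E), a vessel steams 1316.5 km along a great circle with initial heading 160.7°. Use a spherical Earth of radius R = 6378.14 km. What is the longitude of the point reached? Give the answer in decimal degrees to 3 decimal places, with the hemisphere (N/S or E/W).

156.916°E

δ = d/R = 1316.5/6378.14 = 0.206408 rad
φ₂ = arcsin(sin φ₁ cos δ + cos φ₁ sin δ cos θ)
   = arcsin(-0.03445·0.97877 + 0.99941·0.20495·-0.94380) = -13.12225°
λ₂ = λ₁ + atan2(sin θ sin δ cos φ₁, cos δ − sin φ₁ sin φ₂) = 156.91595°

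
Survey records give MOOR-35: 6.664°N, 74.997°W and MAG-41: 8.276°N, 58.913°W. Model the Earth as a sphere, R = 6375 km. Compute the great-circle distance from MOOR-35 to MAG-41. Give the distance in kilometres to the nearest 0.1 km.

1783.3 km

Δφ = 1.6120°,  Δλ = 16.0840°
a = sin²(Δφ/2) + cos φ₁ cos φ₂ sin²(Δλ/2) = 0.019435
c = 2·arcsin(√a) = 0.279730 rad = 16.0273°
d = R·c = 6375 × 0.279730 = 1783.3 km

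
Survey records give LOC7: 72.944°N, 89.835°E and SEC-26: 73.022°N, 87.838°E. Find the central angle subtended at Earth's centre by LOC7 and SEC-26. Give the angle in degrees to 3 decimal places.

0.590°

Δφ = 0.0780°,  Δλ = -1.9970°
a = sin²(Δφ/2) + cos φ₁ cos φ₂ sin²(Δλ/2) = 0.000026
c = 2·arcsin(√a) = 0.010290 rad = 0.5896°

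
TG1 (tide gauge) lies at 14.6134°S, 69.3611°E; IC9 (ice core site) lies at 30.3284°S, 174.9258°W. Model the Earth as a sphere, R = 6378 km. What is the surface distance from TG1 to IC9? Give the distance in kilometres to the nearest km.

11531 km

Δφ = -15.7150°,  Δλ = 115.7131°
a = sin²(Δφ/2) + cos φ₁ cos φ₂ sin²(Δλ/2) = 0.617488
c = 2·arcsin(√a) = 1.807990 rad = 103.5902°
d = R·c = 6378 × 1.807990 = 11531.4 km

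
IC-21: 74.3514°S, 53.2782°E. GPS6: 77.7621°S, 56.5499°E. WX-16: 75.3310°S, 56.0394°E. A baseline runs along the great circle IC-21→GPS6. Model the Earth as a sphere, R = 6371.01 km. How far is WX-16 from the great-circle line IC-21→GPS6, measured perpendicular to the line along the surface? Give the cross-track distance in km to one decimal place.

δ₁₃ = central angle IC-21→WX-16 = 0.021235 rad  (haversine)
θ₁₃ = bearing IC-21→WX-16 = 144.934°,  θ₁₂ = bearing IC-21→GPS6 = 168.568°
dₓₜ = R·arcsin(sin δ₁₃ · sin(θ₁₃ − θ₁₂)) = 6371.01·arcsin(0.02123·sin(-23.634°)) = -54.234 km
|dₓₜ| = 54.234 km

54.2 km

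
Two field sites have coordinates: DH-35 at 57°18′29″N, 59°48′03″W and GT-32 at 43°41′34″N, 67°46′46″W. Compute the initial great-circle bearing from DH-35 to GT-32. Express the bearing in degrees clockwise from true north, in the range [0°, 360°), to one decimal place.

DH-35: φ = +57.30806°, λ = -59.80083°
GT-32: φ = +43.69278°, λ = -67.77944°
Δλ = -7.9786°
y = sin Δλ · cos φ₂ = -0.100362
x = cos φ₁ sin φ₂ − sin φ₁ cos φ₂ cos Δλ = -0.229511
θ = atan2(y, x) = -156.3808° → 203.6192° (mod 360°)

203.6°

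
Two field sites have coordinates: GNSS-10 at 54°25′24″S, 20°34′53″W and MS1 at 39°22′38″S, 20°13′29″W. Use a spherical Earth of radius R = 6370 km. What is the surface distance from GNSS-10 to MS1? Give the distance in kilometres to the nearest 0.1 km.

1673.0 km

GNSS-10: φ = -54.42333°, λ = -20.58139°
MS1: φ = -39.37722°, λ = -20.22472°
Δφ = 15.0461°,  Δλ = 0.3567°
a = sin²(Δφ/2) + cos φ₁ cos φ₂ sin²(Δλ/2) = 0.017146
c = 2·arcsin(√a) = 0.262638 rad = 15.0480°
d = R·c = 6370 × 0.262638 = 1673.0 km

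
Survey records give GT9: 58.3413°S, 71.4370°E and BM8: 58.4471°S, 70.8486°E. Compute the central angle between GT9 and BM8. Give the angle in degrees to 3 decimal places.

0.326°

Δφ = -0.1058°,  Δλ = -0.5884°
a = sin²(Δφ/2) + cos φ₁ cos φ₂ sin²(Δλ/2) = 0.000008
c = 2·arcsin(√a) = 0.005690 rad = 0.3260°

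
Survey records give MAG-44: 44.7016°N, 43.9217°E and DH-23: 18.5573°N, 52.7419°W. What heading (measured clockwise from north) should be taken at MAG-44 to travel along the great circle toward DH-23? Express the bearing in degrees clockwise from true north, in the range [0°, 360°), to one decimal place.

Δλ = -96.6636°
y = sin Δλ · cos φ₂ = -0.941602
x = cos φ₁ sin φ₂ − sin φ₁ cos φ₂ cos Δλ = 0.303588
θ = atan2(y, x) = -72.1298° → 287.8702° (mod 360°)

287.9°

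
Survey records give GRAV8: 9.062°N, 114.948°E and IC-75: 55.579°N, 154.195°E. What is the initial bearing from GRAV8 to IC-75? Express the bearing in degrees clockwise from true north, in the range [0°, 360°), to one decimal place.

Δλ = 39.2470°
y = sin Δλ · cos φ₂ = 0.357626
x = cos φ₁ sin φ₂ − sin φ₁ cos φ₂ cos Δλ = 0.745662
θ = atan2(y, x) = 25.6228° → 25.6228° (mod 360°)

25.6°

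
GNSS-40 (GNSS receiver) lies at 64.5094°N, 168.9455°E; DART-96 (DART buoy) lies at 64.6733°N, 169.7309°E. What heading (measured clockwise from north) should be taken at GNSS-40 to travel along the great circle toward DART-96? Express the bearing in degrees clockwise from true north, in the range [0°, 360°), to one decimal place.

Δλ = 0.7854°
y = sin Δλ · cos φ₂ = 0.005864
x = cos φ₁ sin φ₂ − sin φ₁ cos φ₂ cos Δλ = 0.002897
θ = atan2(y, x) = 63.7092° → 63.7092° (mod 360°)

63.7°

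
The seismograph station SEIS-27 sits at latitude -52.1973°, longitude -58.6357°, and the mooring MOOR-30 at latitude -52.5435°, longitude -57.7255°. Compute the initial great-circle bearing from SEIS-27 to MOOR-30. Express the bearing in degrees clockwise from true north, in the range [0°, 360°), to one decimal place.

Δλ = 0.9102°
y = sin Δλ · cos φ₂ = 0.009661
x = cos φ₁ sin φ₂ − sin φ₁ cos φ₂ cos Δλ = -0.006103
θ = atan2(y, x) = 122.2814° → 122.2814° (mod 360°)

122.3°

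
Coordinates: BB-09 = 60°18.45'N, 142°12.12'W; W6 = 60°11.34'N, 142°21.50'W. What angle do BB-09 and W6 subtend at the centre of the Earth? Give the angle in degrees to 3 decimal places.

BB-09: φ = +60.30750°, λ = -142.20200°
W6: φ = +60.18900°, λ = -142.35833°
Δφ = -0.1185°,  Δλ = -0.1563°
a = sin²(Δφ/2) + cos φ₁ cos φ₂ sin²(Δλ/2) = 0.000002
c = 2·arcsin(√a) = 0.002472 rad = 0.1416°

0.142°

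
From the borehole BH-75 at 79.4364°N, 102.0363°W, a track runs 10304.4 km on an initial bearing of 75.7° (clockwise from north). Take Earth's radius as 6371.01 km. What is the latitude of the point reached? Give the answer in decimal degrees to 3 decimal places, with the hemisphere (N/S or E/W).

0.032°S

δ = d/R = 10304.4/6371.01 = 1.617389 rad
φ₂ = arcsin(sin φ₁ cos δ + cos φ₁ sin δ cos θ)
   = arcsin(0.98305·-0.04658 + 0.18333·0.99891·0.24700) = -0.03173°
λ₂ = λ₁ + atan2(sin θ sin δ cos φ₁, cos δ − sin φ₁ sin φ₂) = 2.50560°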